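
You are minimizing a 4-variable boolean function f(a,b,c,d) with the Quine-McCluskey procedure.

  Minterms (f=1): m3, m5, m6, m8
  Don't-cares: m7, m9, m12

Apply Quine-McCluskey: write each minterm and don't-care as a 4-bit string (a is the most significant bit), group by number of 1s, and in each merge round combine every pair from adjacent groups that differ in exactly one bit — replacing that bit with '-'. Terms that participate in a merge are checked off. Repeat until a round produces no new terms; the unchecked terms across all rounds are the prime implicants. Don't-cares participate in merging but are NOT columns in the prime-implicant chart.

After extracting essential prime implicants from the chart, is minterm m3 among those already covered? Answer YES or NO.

YES

Round 0: 0011✓ 0101✓ 0110✓ 0111✓ 1000✓ 1001✓ 1100✓
Round 1: 0-11 01-1 011- 1-00 100-
PIs = {0-11, 01-1, 011-, 1-00, 100-}
Coverage chart:
  m3: 0-11 ←essential
  m5: 01-1 ←essential
  m6: 011- ←essential
  m8: 1-00,100-
Essential: 0-11, 01-1, 011-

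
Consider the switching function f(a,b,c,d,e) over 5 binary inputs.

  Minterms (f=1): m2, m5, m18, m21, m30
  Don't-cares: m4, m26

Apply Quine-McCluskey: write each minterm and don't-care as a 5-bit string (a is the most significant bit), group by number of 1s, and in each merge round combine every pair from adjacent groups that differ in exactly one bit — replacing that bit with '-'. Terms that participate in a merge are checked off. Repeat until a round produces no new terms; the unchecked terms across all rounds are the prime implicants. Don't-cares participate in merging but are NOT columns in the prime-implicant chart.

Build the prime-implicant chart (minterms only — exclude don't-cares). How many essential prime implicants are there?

[col 0] 00010*, 00100*, 00101*, 10010*, 10101*, 11010*, 11110*
[col 1] -0010, -0101, 0010-, 1-010, 11-10
Prime implicants: -0010, -0101, 0010-, 1-010, 11-10
PI chart (minterm → PIs covering it):
  2 | -0010  (sole → essential)
  5 | -0101,0010-
  18 | -0010,1-010
  21 | -0101  (sole → essential)
  30 | 11-10  (sole → essential)
Essential prime implicants: -0010, -0101, 11-10

3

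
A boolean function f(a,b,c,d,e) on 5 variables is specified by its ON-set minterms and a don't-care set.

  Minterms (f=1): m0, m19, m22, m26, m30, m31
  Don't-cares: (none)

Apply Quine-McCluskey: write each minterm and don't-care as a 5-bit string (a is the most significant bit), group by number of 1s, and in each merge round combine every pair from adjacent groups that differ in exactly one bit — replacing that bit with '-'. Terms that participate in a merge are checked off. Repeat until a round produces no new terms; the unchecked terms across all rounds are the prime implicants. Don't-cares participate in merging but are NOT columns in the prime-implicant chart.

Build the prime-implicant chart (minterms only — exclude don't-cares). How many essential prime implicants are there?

5

size-2^0 implicants → 00000  10011  10110(✓)  11010(✓)  11110(✓)  11111(✓)
size-2^1 implicants → 1-110  11-10  1111-
Unchecked terms (primes): 00000, 1-110, 10011, 11-10, 1111-
Minterm coverage:
  m0 ⊆ 00000 [E]
  m19 ⊆ 10011 [E]
  m22 ⊆ 1-110 [E]
  m26 ⊆ 11-10 [E]
  m30 ⊆ 1-110,11-10,1111-
  m31 ⊆ 1111- [E]
E = {00000, 1-110, 10011, 11-10, 1111-}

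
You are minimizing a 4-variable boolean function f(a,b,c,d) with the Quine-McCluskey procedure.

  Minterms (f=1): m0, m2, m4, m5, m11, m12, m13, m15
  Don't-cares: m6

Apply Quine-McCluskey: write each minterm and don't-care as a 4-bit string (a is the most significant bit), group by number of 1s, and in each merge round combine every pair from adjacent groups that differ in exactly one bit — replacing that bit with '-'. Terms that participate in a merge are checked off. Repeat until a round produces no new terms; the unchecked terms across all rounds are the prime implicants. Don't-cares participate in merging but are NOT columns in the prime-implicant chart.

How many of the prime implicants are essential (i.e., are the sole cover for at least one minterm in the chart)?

3

size-2^0 implicants → 0000(✓)  0010(✓)  0100(✓)  0101(✓)  0110(✓)  1011(✓)  1100(✓)  1101(✓)  1111(✓)
size-2^1 implicants → -100(✓)  -101(✓)  0-00(✓)  0-10(✓)  00-0(✓)  01-0(✓)  010-(✓)  1-11  11-1  110-(✓)
size-2^2 implicants → -10-  0--0
Unchecked terms (primes): -10-, 0--0, 1-11, 11-1
Minterm coverage:
  m0 ⊆ 0--0 [E]
  m2 ⊆ 0--0 [E]
  m4 ⊆ -10-,0--0
  m5 ⊆ -10- [E]
  m11 ⊆ 1-11 [E]
  m12 ⊆ -10- [E]
  m13 ⊆ -10-,11-1
  m15 ⊆ 1-11,11-1
E = {-10-, 0--0, 1-11}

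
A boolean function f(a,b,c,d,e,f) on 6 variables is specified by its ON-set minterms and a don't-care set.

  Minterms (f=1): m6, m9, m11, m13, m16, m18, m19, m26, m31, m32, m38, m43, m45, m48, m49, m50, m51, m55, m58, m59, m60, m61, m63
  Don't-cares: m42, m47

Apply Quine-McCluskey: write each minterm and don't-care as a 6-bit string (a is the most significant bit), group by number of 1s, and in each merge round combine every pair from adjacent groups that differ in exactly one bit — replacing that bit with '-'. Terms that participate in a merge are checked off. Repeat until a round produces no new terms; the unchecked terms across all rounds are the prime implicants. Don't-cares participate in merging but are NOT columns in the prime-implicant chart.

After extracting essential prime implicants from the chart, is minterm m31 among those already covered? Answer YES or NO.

[col 0] 000110*, 001001*, 001011*, 001101*, 010000*, 010010*, 010011*, 011010*, 011111*, 100000*, 100110*, 101010*, 101011*, 101101*, 101111*, 110000*, 110001*, 110010*, 110011*, 110111*, 111010*, 111011*, 111100*, 111101*, 111111*
[col 1] -00110, -01011, -01101, -10000*, -10010*, -10011*, -11010*, -11111, 001-01, 0010-1, 01-010*, 0100-0*, 01001-*, 1-0000, 1-1010*, 1-1011*, 1-1101*, 1-1111*, 101-11*, 10101-*, 1011-1*, 11-010*, 11-011*, 11-111*, 110-11*, 1100-0*, 1100-1*, 11000-*, 11001-*, 111-11*, 11101-*, 1111-1*, 11110-
[col 2] -1-010, -100-0, -1001-, 1-1-11, 1-101-, 1-11-1, 11--11, 11-01-, 1100--
Prime implicants: -00110, -01011, -01101, -1-010, -100-0, -1001-, -11111, 001-01, 0010-1, 1-0000, 1-1-11, 1-101-, 1-11-1, 11--11, 11-01-, 1100--, 11110-
PI chart (minterm → PIs covering it):
  6 | -00110  (sole → essential)
  9 | 001-01,0010-1
  11 | -01011,0010-1
  13 | -01101,001-01
  16 | -100-0  (sole → essential)
  18 | -1-010,-100-0,-1001-
  19 | -1001-  (sole → essential)
  26 | -1-010  (sole → essential)
  31 | -11111  (sole → essential)
  32 | 1-0000  (sole → essential)
  38 | -00110  (sole → essential)
  43 | -01011,1-1-11,1-101-
  45 | -01101,1-11-1
  48 | -100-0,1-0000,1100--
  49 | 1100--  (sole → essential)
  50 | -1-010,-100-0,-1001-,11-01-,1100--
  51 | -1001-,11--11,11-01-,1100--
  55 | 11--11  (sole → essential)
  58 | -1-010,1-101-,11-01-
  59 | 1-1-11,1-101-,11--11,11-01-
  60 | 11110-  (sole → essential)
  61 | 1-11-1,11110-
  63 | -11111,1-1-11,1-11-1,11--11
Essential prime implicants: -00110, -1-010, -100-0, -1001-, -11111, 1-0000, 11--11, 1100--, 11110-

YES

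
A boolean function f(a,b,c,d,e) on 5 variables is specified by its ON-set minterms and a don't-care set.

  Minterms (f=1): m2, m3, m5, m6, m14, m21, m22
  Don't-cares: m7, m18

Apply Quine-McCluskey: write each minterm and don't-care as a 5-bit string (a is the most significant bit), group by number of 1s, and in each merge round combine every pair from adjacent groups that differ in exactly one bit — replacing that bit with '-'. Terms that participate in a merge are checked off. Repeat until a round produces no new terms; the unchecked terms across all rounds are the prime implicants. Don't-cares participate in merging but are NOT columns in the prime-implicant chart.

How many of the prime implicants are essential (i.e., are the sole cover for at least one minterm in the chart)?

4

[col 0] 00010*, 00011*, 00101*, 00110*, 00111*, 01110*, 10010*, 10101*, 10110*
[col 1] -0010*, -0101, -0110*, 0-110, 00-10*, 00-11*, 0001-*, 001-1, 0011-*, 10-10*
[col 2] -0-10, 00-1-
Prime implicants: -0-10, -0101, 0-110, 00-1-, 001-1
PI chart (minterm → PIs covering it):
  2 | -0-10,00-1-
  3 | 00-1-  (sole → essential)
  5 | -0101,001-1
  6 | -0-10,0-110,00-1-
  14 | 0-110  (sole → essential)
  21 | -0101  (sole → essential)
  22 | -0-10  (sole → essential)
Essential prime implicants: -0-10, -0101, 0-110, 00-1-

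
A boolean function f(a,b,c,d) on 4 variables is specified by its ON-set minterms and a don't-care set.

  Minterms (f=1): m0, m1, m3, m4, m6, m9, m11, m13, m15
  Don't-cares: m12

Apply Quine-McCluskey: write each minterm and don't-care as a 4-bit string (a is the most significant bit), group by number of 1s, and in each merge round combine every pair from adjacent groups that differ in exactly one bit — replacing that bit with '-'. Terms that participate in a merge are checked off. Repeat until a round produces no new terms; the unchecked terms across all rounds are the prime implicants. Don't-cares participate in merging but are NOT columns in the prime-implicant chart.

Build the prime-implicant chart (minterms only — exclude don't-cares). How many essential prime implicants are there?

size-2^0 implicants → 0000(✓)  0001(✓)  0011(✓)  0100(✓)  0110(✓)  1001(✓)  1011(✓)  1100(✓)  1101(✓)  1111(✓)
size-2^1 implicants → -001(✓)  -011(✓)  -100  0-00  00-1(✓)  000-  01-0  1-01(✓)  1-11(✓)  10-1(✓)  11-1(✓)  110-
size-2^2 implicants → -0-1  1--1
Unchecked terms (primes): -0-1, -100, 0-00, 000-, 01-0, 1--1, 110-
Minterm coverage:
  m0 ⊆ 0-00,000-
  m1 ⊆ -0-1,000-
  m3 ⊆ -0-1 [E]
  m4 ⊆ -100,0-00,01-0
  m6 ⊆ 01-0 [E]
  m9 ⊆ -0-1,1--1
  m11 ⊆ -0-1,1--1
  m13 ⊆ 1--1,110-
  m15 ⊆ 1--1 [E]
E = {-0-1, 01-0, 1--1}

3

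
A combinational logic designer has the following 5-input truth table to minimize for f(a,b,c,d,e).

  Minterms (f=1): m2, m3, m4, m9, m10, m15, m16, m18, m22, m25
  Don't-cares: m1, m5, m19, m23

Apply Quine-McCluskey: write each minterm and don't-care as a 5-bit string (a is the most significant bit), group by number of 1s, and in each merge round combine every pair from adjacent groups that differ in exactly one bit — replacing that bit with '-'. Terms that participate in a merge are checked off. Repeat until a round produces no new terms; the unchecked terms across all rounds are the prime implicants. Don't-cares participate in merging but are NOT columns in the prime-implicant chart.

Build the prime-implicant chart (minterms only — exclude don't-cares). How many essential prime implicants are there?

[col 0] 00001*, 00010*, 00011*, 00100*, 00101*, 01001*, 01010*, 01111, 10000*, 10010*, 10011*, 10110*, 10111*, 11001*
[col 1] -0010*, -0011*, -1001, 0-001, 0-010, 00-01, 000-1, 0001-*, 0010-, 10-10*, 10-11*, 100-0, 1001-*, 1011-*
[col 2] -001-, 10-1-
Prime implicants: -001-, -1001, 0-001, 0-010, 00-01, 000-1, 0010-, 01111, 10-1-, 100-0
PI chart (minterm → PIs covering it):
  2 | -001-,0-010
  3 | -001-,000-1
  4 | 0010-  (sole → essential)
  9 | -1001,0-001
  10 | 0-010  (sole → essential)
  15 | 01111  (sole → essential)
  16 | 100-0  (sole → essential)
  18 | -001-,10-1-,100-0
  22 | 10-1-  (sole → essential)
  25 | -1001  (sole → essential)
Essential prime implicants: -1001, 0-010, 0010-, 01111, 10-1-, 100-0

6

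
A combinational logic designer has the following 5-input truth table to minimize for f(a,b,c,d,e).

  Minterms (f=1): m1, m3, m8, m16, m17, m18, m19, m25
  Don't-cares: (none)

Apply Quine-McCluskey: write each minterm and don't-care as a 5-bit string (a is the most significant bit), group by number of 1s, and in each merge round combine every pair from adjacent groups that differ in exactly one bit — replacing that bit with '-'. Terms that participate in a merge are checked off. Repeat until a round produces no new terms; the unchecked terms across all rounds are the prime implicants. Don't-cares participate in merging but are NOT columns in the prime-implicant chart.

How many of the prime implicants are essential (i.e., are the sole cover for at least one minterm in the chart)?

4

[col 0] 00001*, 00011*, 01000, 10000*, 10001*, 10010*, 10011*, 11001*
[col 1] -0001*, -0011*, 000-1*, 1-001, 100-0*, 100-1*, 1000-*, 1001-*
[col 2] -00-1, 100--
Prime implicants: -00-1, 01000, 1-001, 100--
PI chart (minterm → PIs covering it):
  1 | -00-1  (sole → essential)
  3 | -00-1  (sole → essential)
  8 | 01000  (sole → essential)
  16 | 100--  (sole → essential)
  17 | -00-1,1-001,100--
  18 | 100--  (sole → essential)
  19 | -00-1,100--
  25 | 1-001  (sole → essential)
Essential prime implicants: -00-1, 01000, 1-001, 100--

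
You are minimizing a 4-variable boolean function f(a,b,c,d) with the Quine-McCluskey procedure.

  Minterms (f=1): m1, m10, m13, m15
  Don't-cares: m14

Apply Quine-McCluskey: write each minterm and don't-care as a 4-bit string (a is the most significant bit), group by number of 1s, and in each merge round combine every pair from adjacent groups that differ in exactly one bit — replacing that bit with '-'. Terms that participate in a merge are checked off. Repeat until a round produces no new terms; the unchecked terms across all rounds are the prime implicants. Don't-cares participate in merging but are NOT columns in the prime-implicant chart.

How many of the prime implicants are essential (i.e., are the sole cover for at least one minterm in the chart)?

3

Round 0: 0001 1010✓ 1101✓ 1110✓ 1111✓
Round 1: 1-10 11-1 111-
PIs = {0001, 1-10, 11-1, 111-}
Coverage chart:
  m1: 0001 ←essential
  m10: 1-10 ←essential
  m13: 11-1 ←essential
  m15: 11-1,111-
Essential: 0001, 1-10, 11-1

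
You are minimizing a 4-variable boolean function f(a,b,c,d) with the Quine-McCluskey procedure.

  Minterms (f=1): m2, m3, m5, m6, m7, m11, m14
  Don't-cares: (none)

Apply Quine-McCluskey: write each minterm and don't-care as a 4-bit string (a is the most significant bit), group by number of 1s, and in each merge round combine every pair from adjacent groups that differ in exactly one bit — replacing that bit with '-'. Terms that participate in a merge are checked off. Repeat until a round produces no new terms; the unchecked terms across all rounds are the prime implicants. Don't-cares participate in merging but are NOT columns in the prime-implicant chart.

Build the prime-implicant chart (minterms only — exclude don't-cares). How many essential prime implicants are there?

4

size-2^0 implicants → 0010(✓)  0011(✓)  0101(✓)  0110(✓)  0111(✓)  1011(✓)  1110(✓)
size-2^1 implicants → -011  -110  0-10(✓)  0-11(✓)  001-(✓)  01-1  011-(✓)
size-2^2 implicants → 0-1-
Unchecked terms (primes): -011, -110, 0-1-, 01-1
Minterm coverage:
  m2 ⊆ 0-1- [E]
  m3 ⊆ -011,0-1-
  m5 ⊆ 01-1 [E]
  m6 ⊆ -110,0-1-
  m7 ⊆ 0-1-,01-1
  m11 ⊆ -011 [E]
  m14 ⊆ -110 [E]
E = {-011, -110, 0-1-, 01-1}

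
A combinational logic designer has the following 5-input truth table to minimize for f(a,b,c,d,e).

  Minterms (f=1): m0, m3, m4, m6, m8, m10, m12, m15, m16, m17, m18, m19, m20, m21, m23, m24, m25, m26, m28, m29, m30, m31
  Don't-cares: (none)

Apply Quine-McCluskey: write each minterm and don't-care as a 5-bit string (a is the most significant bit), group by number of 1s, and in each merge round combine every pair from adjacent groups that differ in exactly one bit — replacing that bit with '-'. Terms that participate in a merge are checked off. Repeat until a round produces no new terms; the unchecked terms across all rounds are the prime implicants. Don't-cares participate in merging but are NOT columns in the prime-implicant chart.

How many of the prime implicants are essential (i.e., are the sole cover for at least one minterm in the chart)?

size-2^0 implicants → 00000(✓)  00011(✓)  00100(✓)  00110(✓)  01000(✓)  01010(✓)  01100(✓)  01111(✓)  10000(✓)  10001(✓)  10010(✓)  10011(✓)  10100(✓)  10101(✓)  10111(✓)  11000(✓)  11001(✓)  11010(✓)  11100(✓)  11101(✓)  11110(✓)  11111(✓)
size-2^1 implicants → -0000(✓)  -0011  -0100(✓)  -1000(✓)  -1010(✓)  -1100(✓)  -1111  0-000(✓)  0-100(✓)  00-00(✓)  001-0  01-00(✓)  010-0(✓)  1-000(✓)  1-001(✓)  1-010(✓)  1-100(✓)  1-101(✓)  1-111(✓)  10-00(✓)  10-01(✓)  10-11(✓)  100-0(✓)  100-1(✓)  1000-(✓)  1001-(✓)  101-1(✓)  1010-(✓)  11-00(✓)  11-01(✓)  11-10(✓)  110-0(✓)  1100-(✓)  111-0(✓)  111-1(✓)  1110-(✓)  1111-(✓)
size-2^2 implicants → --000(✓)  --100(✓)  -0-00(✓)  -1-00(✓)  -10-0  0--00(✓)  1--00(✓)  1--01(✓)  1-0-0  1-00-(✓)  1-1-1  1-10-(✓)  10--1  10-0-(✓)  100--  11--0  11-0-(✓)  111--
size-2^3 implicants → ---00  1--0-
Unchecked terms (primes): ---00, -0011, -10-0, -1111, 001-0, 1--0-, 1-0-0, 1-1-1, 10--1, 100--, 11--0, 111--
Minterm coverage:
  m0 ⊆ ---00 [E]
  m3 ⊆ -0011 [E]
  m4 ⊆ ---00,001-0
  m6 ⊆ 001-0 [E]
  m8 ⊆ ---00,-10-0
  m10 ⊆ -10-0 [E]
  m12 ⊆ ---00 [E]
  m15 ⊆ -1111 [E]
  m16 ⊆ ---00,1--0-,1-0-0,100--
  m17 ⊆ 1--0-,10--1,100--
  m18 ⊆ 1-0-0,100--
  m19 ⊆ -0011,10--1,100--
  m20 ⊆ ---00,1--0-
  m21 ⊆ 1--0-,1-1-1,10--1
  m23 ⊆ 1-1-1,10--1
  m24 ⊆ ---00,-10-0,1--0-,1-0-0,11--0
  m25 ⊆ 1--0- [E]
  m26 ⊆ -10-0,1-0-0,11--0
  m28 ⊆ ---00,1--0-,11--0,111--
  m29 ⊆ 1--0-,1-1-1,111--
  m30 ⊆ 11--0,111--
  m31 ⊆ -1111,1-1-1,111--
E = {---00, -0011, -10-0, -1111, 001-0, 1--0-}

6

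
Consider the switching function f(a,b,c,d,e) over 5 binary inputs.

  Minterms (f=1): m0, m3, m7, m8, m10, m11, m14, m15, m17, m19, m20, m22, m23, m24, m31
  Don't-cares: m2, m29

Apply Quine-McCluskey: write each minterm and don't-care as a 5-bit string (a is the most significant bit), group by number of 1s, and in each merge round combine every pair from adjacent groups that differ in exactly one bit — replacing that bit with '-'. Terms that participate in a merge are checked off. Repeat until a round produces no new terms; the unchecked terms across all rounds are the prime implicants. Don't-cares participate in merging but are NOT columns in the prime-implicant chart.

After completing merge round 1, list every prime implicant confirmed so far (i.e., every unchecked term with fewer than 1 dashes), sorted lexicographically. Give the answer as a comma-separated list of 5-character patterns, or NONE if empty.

NONE

Round 0: 00000✓ 00010✓ 00011✓ 00111✓ 01000✓ 01010✓ 01011✓ 01110✓ 01111✓ 10001✓ 10011✓ 10100✓ 10110✓ 10111✓ 11000✓ 11101✓ 11111✓
Round 1: -0011✓ -0111✓ -1000 -1111✓ 0-000✓ 0-010✓ 0-011✓ 0-111✓ 00-11✓ 000-0✓ 0001-✓ 01-10✓ 01-11✓ 010-0✓ 0101-✓ 0111-✓ 1-111✓ 10-11✓ 100-1 101-0 1011- 111-1
Round 2: --111 -0-11 0--11 0-0-0 0-01- 01-1-
PIs = {--111, -0-11, -1000, 0--11, 0-0-0, 0-01-, 01-1-, 100-1, 101-0, 1011-, 111-1}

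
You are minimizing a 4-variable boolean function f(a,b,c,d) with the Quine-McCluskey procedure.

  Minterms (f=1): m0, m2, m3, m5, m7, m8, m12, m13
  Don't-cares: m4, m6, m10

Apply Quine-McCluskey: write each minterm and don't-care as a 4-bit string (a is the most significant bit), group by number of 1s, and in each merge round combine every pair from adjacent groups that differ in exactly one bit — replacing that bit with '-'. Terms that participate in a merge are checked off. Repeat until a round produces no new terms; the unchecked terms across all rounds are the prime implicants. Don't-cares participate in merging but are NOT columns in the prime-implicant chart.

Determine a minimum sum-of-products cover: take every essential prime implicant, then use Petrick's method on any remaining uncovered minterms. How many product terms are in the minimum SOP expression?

3

[col 0] 0000*, 0010*, 0011*, 0100*, 0101*, 0110*, 0111*, 1000*, 1010*, 1100*, 1101*
[col 1] -000*, -010*, -100*, -101*, 0-00*, 0-10*, 0-11*, 00-0*, 001-*, 01-0*, 01-1*, 010-*, 011-*, 1-00*, 10-0*, 110-*
[col 2] --00, -0-0, -10-, 0--0, 0-1-, 01--
Prime implicants: --00, -0-0, -10-, 0--0, 0-1-, 01--
PI chart (minterm → PIs covering it):
  0 | --00,-0-0,0--0
  2 | -0-0,0--0,0-1-
  3 | 0-1-  (sole → essential)
  5 | -10-,01--
  7 | 0-1-,01--
  8 | --00,-0-0
  12 | --00,-10-
  13 | -10-  (sole → essential)
Essential prime implicants: -10-, 0-1-
Petrick residual → --00
Minimum SOP uses 3 PIs: c'd' + bc' + a'c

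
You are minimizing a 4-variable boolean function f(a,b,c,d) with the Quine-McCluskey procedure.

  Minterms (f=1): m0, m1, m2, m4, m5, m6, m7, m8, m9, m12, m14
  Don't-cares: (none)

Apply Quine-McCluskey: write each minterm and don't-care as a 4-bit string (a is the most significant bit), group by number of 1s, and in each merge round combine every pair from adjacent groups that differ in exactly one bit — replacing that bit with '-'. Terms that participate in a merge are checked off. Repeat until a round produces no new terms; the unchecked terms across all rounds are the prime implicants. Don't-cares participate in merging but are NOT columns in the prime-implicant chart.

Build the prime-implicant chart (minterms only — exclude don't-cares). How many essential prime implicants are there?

4

Round 0: 0000✓ 0001✓ 0010✓ 0100✓ 0101✓ 0110✓ 0111✓ 1000✓ 1001✓ 1100✓ 1110✓
Round 1: -000✓ -001✓ -100✓ -110✓ 0-00✓ 0-01✓ 0-10✓ 00-0✓ 000-✓ 01-0✓ 01-1✓ 010-✓ 011-✓ 1-00✓ 100-✓ 11-0✓
Round 2: --00 -00- -1-0 0--0 0-0- 01--
PIs = {--00, -00-, -1-0, 0--0, 0-0-, 01--}
Coverage chart:
  m0: --00,-00-,0--0,0-0-
  m1: -00-,0-0-
  m2: 0--0 ←essential
  m4: --00,-1-0,0--0,0-0-,01--
  m5: 0-0-,01--
  m6: -1-0,0--0,01--
  m7: 01-- ←essential
  m8: --00,-00-
  m9: -00- ←essential
  m12: --00,-1-0
  m14: -1-0 ←essential
Essential: -00-, -1-0, 0--0, 01--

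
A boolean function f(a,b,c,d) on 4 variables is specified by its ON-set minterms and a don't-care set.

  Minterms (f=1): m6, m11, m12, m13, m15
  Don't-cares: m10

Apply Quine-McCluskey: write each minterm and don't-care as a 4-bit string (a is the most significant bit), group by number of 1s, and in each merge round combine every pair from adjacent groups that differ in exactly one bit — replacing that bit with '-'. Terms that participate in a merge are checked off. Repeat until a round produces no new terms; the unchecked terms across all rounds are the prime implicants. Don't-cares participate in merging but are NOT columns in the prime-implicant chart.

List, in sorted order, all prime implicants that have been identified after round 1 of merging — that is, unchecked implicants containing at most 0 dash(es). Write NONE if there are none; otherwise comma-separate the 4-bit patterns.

0110

[col 0] 0110, 1010*, 1011*, 1100*, 1101*, 1111*
[col 1] 1-11, 101-, 11-1, 110-
Prime implicants: 0110, 1-11, 101-, 11-1, 110-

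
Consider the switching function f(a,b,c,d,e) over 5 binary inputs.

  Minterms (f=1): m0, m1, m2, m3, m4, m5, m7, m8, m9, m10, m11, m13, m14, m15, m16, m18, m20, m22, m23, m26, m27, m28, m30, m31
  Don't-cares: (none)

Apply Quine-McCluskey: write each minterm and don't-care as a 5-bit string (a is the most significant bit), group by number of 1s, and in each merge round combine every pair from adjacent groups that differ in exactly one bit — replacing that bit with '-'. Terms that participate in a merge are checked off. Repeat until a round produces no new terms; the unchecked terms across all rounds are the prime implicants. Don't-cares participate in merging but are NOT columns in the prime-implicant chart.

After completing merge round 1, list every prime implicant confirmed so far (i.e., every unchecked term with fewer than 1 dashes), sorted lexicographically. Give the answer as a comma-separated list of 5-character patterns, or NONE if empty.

Round 0: 00000✓ 00001✓ 00010✓ 00011✓ 00100✓ 00101✓ 00111✓ 01000✓ 01001✓ 01010✓ 01011✓ 01101✓ 01110✓ 01111✓ 10000✓ 10010✓ 10100✓ 10110✓ 10111✓ 11010✓ 11011✓ 11100✓ 11110✓ 11111✓
Round 1: -0000✓ -0010✓ -0100✓ -0111✓ -1010✓ -1011✓ -1110✓ -1111✓ 0-000✓ 0-001✓ 0-010✓ 0-011✓ 0-101✓ 0-111✓ 00-00✓ 00-01✓ 00-11✓ 000-0✓ 000-1✓ 0000-✓ 0001-✓ 001-1✓ 0010-✓ 01-01✓ 01-10✓ 01-11✓ 010-0✓ 010-1✓ 0100-✓ 0101-✓ 011-1✓ 0111-✓ 1-010✓ 1-100✓ 1-110✓ 1-111✓ 10-00✓ 10-10✓ 100-0✓ 101-0✓ 1011-✓ 11-10✓ 11-11✓ 1101-✓ 111-0✓ 1111-✓
Round 2: --010 --111 -0-00 -00-0 -1-10✓ -1-11✓ -101-✓ -111-✓ 0--01✓ 0--11✓ 0-0-0✓ 0-0-1✓ 0-00-✓ 0-01-✓ 0-1-1✓ 00--1✓ 00-0- 000--✓ 01--1✓ 01-1-✓ 010--✓ 1--10 1-1-0 1-11- 10--0 11-1-✓
Round 3: -1-1- 0---1 0-0--
PIs = {--010, --111, -0-00, -00-0, -1-1-, 0---1, 0-0--, 00-0-, 1--10, 1-1-0, 1-11-, 10--0}

NONE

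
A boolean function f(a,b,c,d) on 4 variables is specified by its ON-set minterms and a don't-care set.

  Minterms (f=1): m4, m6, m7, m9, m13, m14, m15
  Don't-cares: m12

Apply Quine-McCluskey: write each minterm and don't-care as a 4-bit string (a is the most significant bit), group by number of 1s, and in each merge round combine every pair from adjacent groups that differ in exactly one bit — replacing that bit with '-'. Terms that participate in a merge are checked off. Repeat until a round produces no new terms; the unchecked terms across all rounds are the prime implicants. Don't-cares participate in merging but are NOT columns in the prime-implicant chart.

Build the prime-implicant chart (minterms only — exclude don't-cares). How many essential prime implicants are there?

3

size-2^0 implicants → 0100(✓)  0110(✓)  0111(✓)  1001(✓)  1100(✓)  1101(✓)  1110(✓)  1111(✓)
size-2^1 implicants → -100(✓)  -110(✓)  -111(✓)  01-0(✓)  011-(✓)  1-01  11-0(✓)  11-1(✓)  110-(✓)  111-(✓)
size-2^2 implicants → -1-0  -11-  11--
Unchecked terms (primes): -1-0, -11-, 1-01, 11--
Minterm coverage:
  m4 ⊆ -1-0 [E]
  m6 ⊆ -1-0,-11-
  m7 ⊆ -11- [E]
  m9 ⊆ 1-01 [E]
  m13 ⊆ 1-01,11--
  m14 ⊆ -1-0,-11-,11--
  m15 ⊆ -11-,11--
E = {-1-0, -11-, 1-01}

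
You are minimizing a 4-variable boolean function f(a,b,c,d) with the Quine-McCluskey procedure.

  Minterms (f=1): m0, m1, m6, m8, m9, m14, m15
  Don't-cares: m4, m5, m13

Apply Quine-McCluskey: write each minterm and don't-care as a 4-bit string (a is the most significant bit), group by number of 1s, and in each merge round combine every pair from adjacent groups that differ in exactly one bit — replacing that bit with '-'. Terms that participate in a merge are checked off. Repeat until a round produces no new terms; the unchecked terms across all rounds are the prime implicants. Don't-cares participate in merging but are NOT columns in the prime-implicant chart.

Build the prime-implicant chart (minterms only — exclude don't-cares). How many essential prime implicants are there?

[col 0] 0000*, 0001*, 0100*, 0101*, 0110*, 1000*, 1001*, 1101*, 1110*, 1111*
[col 1] -000*, -001*, -101*, -110, 0-00*, 0-01*, 000-*, 01-0, 010-*, 1-01*, 100-*, 11-1, 111-
[col 2] --01, -00-, 0-0-
Prime implicants: --01, -00-, -110, 0-0-, 01-0, 11-1, 111-
PI chart (minterm → PIs covering it):
  0 | -00-,0-0-
  1 | --01,-00-,0-0-
  6 | -110,01-0
  8 | -00-  (sole → essential)
  9 | --01,-00-
  14 | -110,111-
  15 | 11-1,111-
Essential prime implicants: -00-

1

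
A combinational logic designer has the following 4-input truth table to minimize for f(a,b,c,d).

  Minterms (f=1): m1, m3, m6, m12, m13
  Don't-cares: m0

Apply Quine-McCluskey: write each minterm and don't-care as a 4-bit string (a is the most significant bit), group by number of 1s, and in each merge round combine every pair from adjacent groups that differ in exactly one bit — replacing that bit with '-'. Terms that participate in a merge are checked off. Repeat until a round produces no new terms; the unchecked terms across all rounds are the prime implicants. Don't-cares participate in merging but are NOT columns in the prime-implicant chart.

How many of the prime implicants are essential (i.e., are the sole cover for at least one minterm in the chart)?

3

size-2^0 implicants → 0000(✓)  0001(✓)  0011(✓)  0110  1100(✓)  1101(✓)
size-2^1 implicants → 00-1  000-  110-
Unchecked terms (primes): 00-1, 000-, 0110, 110-
Minterm coverage:
  m1 ⊆ 00-1,000-
  m3 ⊆ 00-1 [E]
  m6 ⊆ 0110 [E]
  m12 ⊆ 110- [E]
  m13 ⊆ 110- [E]
E = {00-1, 0110, 110-}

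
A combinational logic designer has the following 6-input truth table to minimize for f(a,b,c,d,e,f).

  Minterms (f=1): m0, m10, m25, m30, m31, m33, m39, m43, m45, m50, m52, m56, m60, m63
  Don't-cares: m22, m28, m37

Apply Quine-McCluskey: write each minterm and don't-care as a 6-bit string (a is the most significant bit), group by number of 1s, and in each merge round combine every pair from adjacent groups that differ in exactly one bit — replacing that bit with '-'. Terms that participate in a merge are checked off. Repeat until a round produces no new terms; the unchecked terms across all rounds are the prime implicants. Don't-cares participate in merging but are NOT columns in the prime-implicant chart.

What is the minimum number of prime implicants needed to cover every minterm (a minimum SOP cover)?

12

Round 0: 000000 001010 010110✓ 011001 011100✓ 011110✓ 011111✓ 100001✓ 100101✓ 100111✓ 101011 101101✓ 110010 110100✓ 111000✓ 111100✓ 111111✓
Round 1: -11100 -11111 01-110 0111-0 01111- 10-101 100-01 1001-1 11-100 111-00
PIs = {-11100, -11111, 000000, 001010, 01-110, 011001, 0111-0, 01111-, 10-101, 100-01, 1001-1, 101011, 11-100, 110010, 111-00}
Coverage chart:
  m0: 000000 ←essential
  m10: 001010 ←essential
  m25: 011001 ←essential
  m30: 01-110,0111-0,01111-
  m31: -11111,01111-
  m33: 100-01 ←essential
  m39: 1001-1 ←essential
  m43: 101011 ←essential
  m45: 10-101 ←essential
  m50: 110010 ←essential
  m52: 11-100 ←essential
  m56: 111-00 ←essential
  m60: -11100,11-100,111-00
  m63: -11111 ←essential
Essential: -11111, 000000, 001010, 011001, 10-101, 100-01, 1001-1, 101011, 11-100, 110010, 111-00
Petrick residual → 01-110
Min cover (12 terms): bcdef + a'b'c'd'e'f' + a'b'cd'ef' + a'bdef' + a'bcd'e'f + ab'de'f + ab'c'e'f + ab'c'df + ab'cd'ef + abde'f' + abc'd'ef' + abce'f'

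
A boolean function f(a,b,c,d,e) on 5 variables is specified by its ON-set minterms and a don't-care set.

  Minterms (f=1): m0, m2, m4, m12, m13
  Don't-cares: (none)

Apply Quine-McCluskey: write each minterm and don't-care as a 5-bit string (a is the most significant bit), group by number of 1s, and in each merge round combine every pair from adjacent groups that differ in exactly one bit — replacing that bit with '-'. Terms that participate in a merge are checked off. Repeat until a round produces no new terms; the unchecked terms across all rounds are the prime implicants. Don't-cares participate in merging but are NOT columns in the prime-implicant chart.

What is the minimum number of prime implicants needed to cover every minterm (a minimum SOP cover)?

3

size-2^0 implicants → 00000(✓)  00010(✓)  00100(✓)  01100(✓)  01101(✓)
size-2^1 implicants → 0-100  00-00  000-0  0110-
Unchecked terms (primes): 0-100, 00-00, 000-0, 0110-
Minterm coverage:
  m0 ⊆ 00-00,000-0
  m2 ⊆ 000-0 [E]
  m4 ⊆ 0-100,00-00
  m12 ⊆ 0-100,0110-
  m13 ⊆ 0110- [E]
E = {000-0, 0110-}
Petrick residual → 0-100
Cover = a'cd'e' + a'b'c'e' + a'bcd'  |cover|=3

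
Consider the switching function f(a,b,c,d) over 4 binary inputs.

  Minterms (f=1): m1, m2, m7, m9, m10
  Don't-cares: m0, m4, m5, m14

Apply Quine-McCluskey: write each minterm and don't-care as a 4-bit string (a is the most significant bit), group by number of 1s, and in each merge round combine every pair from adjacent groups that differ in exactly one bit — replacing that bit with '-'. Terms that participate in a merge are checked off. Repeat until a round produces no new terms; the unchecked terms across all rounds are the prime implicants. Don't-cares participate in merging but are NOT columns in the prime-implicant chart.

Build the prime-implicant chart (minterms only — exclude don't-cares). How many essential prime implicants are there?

2

[col 0] 0000*, 0001*, 0010*, 0100*, 0101*, 0111*, 1001*, 1010*, 1110*
[col 1] -001, -010, 0-00*, 0-01*, 00-0, 000-*, 01-1, 010-*, 1-10
[col 2] 0-0-
Prime implicants: -001, -010, 0-0-, 00-0, 01-1, 1-10
PI chart (minterm → PIs covering it):
  1 | -001,0-0-
  2 | -010,00-0
  7 | 01-1  (sole → essential)
  9 | -001  (sole → essential)
  10 | -010,1-10
Essential prime implicants: -001, 01-1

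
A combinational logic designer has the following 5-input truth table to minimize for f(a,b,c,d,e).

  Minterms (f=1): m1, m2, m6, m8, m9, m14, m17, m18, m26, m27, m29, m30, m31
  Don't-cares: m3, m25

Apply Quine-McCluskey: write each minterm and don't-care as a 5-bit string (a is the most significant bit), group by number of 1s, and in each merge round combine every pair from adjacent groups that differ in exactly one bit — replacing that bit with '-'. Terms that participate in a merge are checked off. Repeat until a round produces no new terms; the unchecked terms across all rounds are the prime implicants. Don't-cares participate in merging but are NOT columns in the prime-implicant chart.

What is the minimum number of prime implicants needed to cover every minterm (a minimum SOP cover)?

6

Round 0: 00001✓ 00010✓ 00011✓ 00110✓ 01000✓ 01001✓ 01110✓ 10001✓ 10010✓ 11001✓ 11010✓ 11011✓ 11101✓ 11110✓ 11111✓
Round 1: -0001✓ -0010 -1001✓ -1110 0-001✓ 0-110 00-10 000-1 0001- 0100- 1-001✓ 1-010 11-01✓ 11-10✓ 11-11✓ 110-1✓ 1101-✓ 111-1✓ 1111-✓
Round 2: --001 11--1 11-1-
PIs = {--001, -0010, -1110, 0-110, 00-10, 000-1, 0001-, 0100-, 1-010, 11--1, 11-1-}
Coverage chart:
  m1: --001,000-1
  m2: -0010,00-10,0001-
  m6: 0-110,00-10
  m8: 0100- ←essential
  m9: --001,0100-
  m14: -1110,0-110
  m17: --001 ←essential
  m18: -0010,1-010
  m26: 1-010,11-1-
  m27: 11--1,11-1-
  m29: 11--1 ←essential
  m30: -1110,11-1-
  m31: 11--1,11-1-
Essential: --001, 0100-, 11--1
Petrick residual → -0010, 0-110, 11-1-
Min cover (6 terms): c'd'e + b'c'de' + a'cde' + a'bc'd' + abe + abd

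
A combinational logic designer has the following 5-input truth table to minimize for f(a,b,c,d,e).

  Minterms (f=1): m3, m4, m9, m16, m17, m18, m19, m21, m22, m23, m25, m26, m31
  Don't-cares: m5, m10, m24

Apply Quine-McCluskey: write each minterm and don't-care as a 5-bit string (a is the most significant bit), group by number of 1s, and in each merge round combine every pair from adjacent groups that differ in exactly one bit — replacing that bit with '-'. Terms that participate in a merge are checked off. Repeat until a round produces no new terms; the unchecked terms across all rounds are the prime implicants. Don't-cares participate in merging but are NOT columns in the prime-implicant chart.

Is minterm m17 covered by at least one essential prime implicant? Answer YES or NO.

size-2^0 implicants → 00011(✓)  00100(✓)  00101(✓)  01001(✓)  01010(✓)  10000(✓)  10001(✓)  10010(✓)  10011(✓)  10101(✓)  10110(✓)  10111(✓)  11000(✓)  11001(✓)  11010(✓)  11111(✓)
size-2^1 implicants → -0011  -0101  -1001  -1010  0010-  1-000(✓)  1-001(✓)  1-010(✓)  1-111  10-01(✓)  10-10(✓)  10-11(✓)  100-0(✓)  100-1(✓)  1000-(✓)  1001-(✓)  101-1(✓)  1011-(✓)  110-0(✓)  1100-(✓)
size-2^2 implicants → 1-0-0  1-00-  10--1  10-1-  100--
Unchecked terms (primes): -0011, -0101, -1001, -1010, 0010-, 1-0-0, 1-00-, 1-111, 10--1, 10-1-, 100--
Minterm coverage:
  m3 ⊆ -0011 [E]
  m4 ⊆ 0010- [E]
  m9 ⊆ -1001 [E]
  m16 ⊆ 1-0-0,1-00-,100--
  m17 ⊆ 1-00-,10--1,100--
  m18 ⊆ 1-0-0,10-1-,100--
  m19 ⊆ -0011,10--1,10-1-,100--
  m21 ⊆ -0101,10--1
  m22 ⊆ 10-1- [E]
  m23 ⊆ 1-111,10--1,10-1-
  m25 ⊆ -1001,1-00-
  m26 ⊆ -1010,1-0-0
  m31 ⊆ 1-111 [E]
E = {-0011, -1001, 0010-, 1-111, 10-1-}

NO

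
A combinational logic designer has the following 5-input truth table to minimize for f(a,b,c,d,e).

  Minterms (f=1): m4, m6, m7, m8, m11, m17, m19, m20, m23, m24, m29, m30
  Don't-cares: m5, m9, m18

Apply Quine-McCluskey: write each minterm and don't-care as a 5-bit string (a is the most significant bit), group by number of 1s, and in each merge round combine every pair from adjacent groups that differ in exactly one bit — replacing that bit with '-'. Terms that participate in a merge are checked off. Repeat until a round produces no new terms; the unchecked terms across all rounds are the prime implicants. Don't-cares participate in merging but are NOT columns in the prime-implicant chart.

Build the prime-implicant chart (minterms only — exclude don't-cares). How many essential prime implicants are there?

7

[col 0] 00100*, 00101*, 00110*, 00111*, 01000*, 01001*, 01011*, 10001*, 10010*, 10011*, 10100*, 10111*, 11000*, 11101, 11110
[col 1] -0100, -0111, -1000, 001-0*, 001-1*, 0010-*, 0011-*, 010-1, 0100-, 10-11, 100-1, 1001-
[col 2] 001--
Prime implicants: -0100, -0111, -1000, 001--, 010-1, 0100-, 10-11, 100-1, 1001-, 11101, 11110
PI chart (minterm → PIs covering it):
  4 | -0100,001--
  6 | 001--  (sole → essential)
  7 | -0111,001--
  8 | -1000,0100-
  11 | 010-1  (sole → essential)
  17 | 100-1  (sole → essential)
  19 | 10-11,100-1,1001-
  20 | -0100  (sole → essential)
  23 | -0111,10-11
  24 | -1000  (sole → essential)
  29 | 11101  (sole → essential)
  30 | 11110  (sole → essential)
Essential prime implicants: -0100, -1000, 001--, 010-1, 100-1, 11101, 11110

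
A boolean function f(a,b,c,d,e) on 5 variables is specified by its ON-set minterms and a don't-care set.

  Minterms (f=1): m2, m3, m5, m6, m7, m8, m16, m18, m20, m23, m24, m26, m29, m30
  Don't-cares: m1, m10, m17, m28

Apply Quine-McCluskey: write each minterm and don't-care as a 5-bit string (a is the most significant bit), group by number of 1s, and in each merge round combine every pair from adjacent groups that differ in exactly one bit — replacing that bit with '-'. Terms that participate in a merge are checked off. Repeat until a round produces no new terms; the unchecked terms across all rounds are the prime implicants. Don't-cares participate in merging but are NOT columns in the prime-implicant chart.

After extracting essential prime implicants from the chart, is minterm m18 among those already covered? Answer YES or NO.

[col 0] 00001*, 00010*, 00011*, 00101*, 00110*, 00111*, 01000*, 01010*, 10000*, 10001*, 10010*, 10100*, 10111*, 11000*, 11010*, 11100*, 11101*, 11110*
[col 1] -0001, -0010*, -0111, -1000*, -1010*, 0-010*, 00-01*, 00-10*, 00-11*, 000-1*, 0001-*, 001-1*, 0011-*, 010-0*, 1-000*, 1-010*, 1-100*, 10-00*, 100-0*, 1000-, 11-00*, 11-10*, 110-0*, 111-0*, 1110-
[col 2] --010, -10-0, 00--1, 00-1-, 1--00, 1-0-0, 11--0
Prime implicants: --010, -0001, -0111, -10-0, 00--1, 00-1-, 1--00, 1-0-0, 1000-, 11--0, 1110-
PI chart (minterm → PIs covering it):
  2 | --010,00-1-
  3 | 00--1,00-1-
  5 | 00--1  (sole → essential)
  6 | 00-1-  (sole → essential)
  7 | -0111,00--1,00-1-
  8 | -10-0  (sole → essential)
  16 | 1--00,1-0-0,1000-
  18 | --010,1-0-0
  20 | 1--00  (sole → essential)
  23 | -0111  (sole → essential)
  24 | -10-0,1--00,1-0-0,11--0
  26 | --010,-10-0,1-0-0,11--0
  29 | 1110-  (sole → essential)
  30 | 11--0  (sole → essential)
Essential prime implicants: -0111, -10-0, 00--1, 00-1-, 1--00, 11--0, 1110-

NO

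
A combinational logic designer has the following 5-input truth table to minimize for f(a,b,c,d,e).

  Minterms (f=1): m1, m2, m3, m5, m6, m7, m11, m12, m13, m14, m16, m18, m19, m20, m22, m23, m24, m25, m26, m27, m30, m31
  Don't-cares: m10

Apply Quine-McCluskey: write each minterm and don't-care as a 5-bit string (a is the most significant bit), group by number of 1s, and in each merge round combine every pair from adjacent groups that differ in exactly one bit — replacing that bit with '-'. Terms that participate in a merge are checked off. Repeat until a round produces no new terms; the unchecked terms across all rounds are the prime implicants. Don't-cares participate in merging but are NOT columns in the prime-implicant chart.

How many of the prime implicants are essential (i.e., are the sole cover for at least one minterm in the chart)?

size-2^0 implicants → 00001(✓)  00010(✓)  00011(✓)  00101(✓)  00110(✓)  00111(✓)  01010(✓)  01011(✓)  01100(✓)  01101(✓)  01110(✓)  10000(✓)  10010(✓)  10011(✓)  10100(✓)  10110(✓)  10111(✓)  11000(✓)  11001(✓)  11010(✓)  11011(✓)  11110(✓)  11111(✓)
size-2^1 implicants → -0010(✓)  -0011(✓)  -0110(✓)  -0111(✓)  -1010(✓)  -1011(✓)  -1110(✓)  0-010(✓)  0-011(✓)  0-101  0-110(✓)  00-01(✓)  00-10(✓)  00-11(✓)  000-1(✓)  0001-(✓)  001-1(✓)  0011-(✓)  01-10(✓)  0101-(✓)  011-0  0110-  1-000(✓)  1-010(✓)  1-011(✓)  1-110(✓)  1-111(✓)  10-00(✓)  10-10(✓)  10-11(✓)  100-0(✓)  1001-(✓)  101-0(✓)  1011-(✓)  11-10(✓)  11-11(✓)  110-0(✓)  110-1(✓)  1100-(✓)  1101-(✓)  1111-(✓)
size-2^2 implicants → --010(✓)  --011(✓)  --110(✓)  -0-10(✓)  -0-11(✓)  -001-(✓)  -011-(✓)  -1-10(✓)  -101-(✓)  0--10(✓)  0-01-(✓)  00--1  00-1-(✓)  1--10(✓)  1--11(✓)  1-0-0  1-01-(✓)  1-11-(✓)  10--0  10-1-(✓)  11-1-(✓)  110--
size-2^3 implicants → ---10  --01-  -0-1-  1--1-
Unchecked terms (primes): ---10, --01-, -0-1-, 0-101, 00--1, 011-0, 0110-, 1--1-, 1-0-0, 10--0, 110--
Minterm coverage:
  m1 ⊆ 00--1 [E]
  m2 ⊆ ---10,--01-,-0-1-
  m3 ⊆ --01-,-0-1-,00--1
  m5 ⊆ 0-101,00--1
  m6 ⊆ ---10,-0-1-
  m7 ⊆ -0-1-,00--1
  m11 ⊆ --01- [E]
  m12 ⊆ 011-0,0110-
  m13 ⊆ 0-101,0110-
  m14 ⊆ ---10,011-0
  m16 ⊆ 1-0-0,10--0
  m18 ⊆ ---10,--01-,-0-1-,1--1-,1-0-0,10--0
  m19 ⊆ --01-,-0-1-,1--1-
  m20 ⊆ 10--0 [E]
  m22 ⊆ ---10,-0-1-,1--1-,10--0
  m23 ⊆ -0-1-,1--1-
  m24 ⊆ 1-0-0,110--
  m25 ⊆ 110-- [E]
  m26 ⊆ ---10,--01-,1--1-,1-0-0,110--
  m27 ⊆ --01-,1--1-,110--
  m30 ⊆ ---10,1--1-
  m31 ⊆ 1--1- [E]
E = {--01-, 00--1, 1--1-, 10--0, 110--}

5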